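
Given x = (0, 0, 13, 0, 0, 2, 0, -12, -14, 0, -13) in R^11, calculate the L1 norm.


Non-zero entries: [(2, 13), (5, 2), (7, -12), (8, -14), (10, -13)]
Absolute values: [13, 2, 12, 14, 13]
||x||_1 = sum = 54.

54


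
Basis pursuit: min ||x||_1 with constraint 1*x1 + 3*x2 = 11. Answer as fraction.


Axis intercepts:
  x1 = 11, x2 = 0: L1 = 11
  x1 = 0, x2 = 11/3: L1 = 11/3
x* = (0, 11/3)
||x*||_1 = 11/3.

11/3


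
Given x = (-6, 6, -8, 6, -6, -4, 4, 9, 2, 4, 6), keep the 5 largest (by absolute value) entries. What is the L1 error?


Sorted |x_i| descending: [9, 8, 6, 6, 6, 6, 6, 4, 4, 4, 2]
Keep top 5: [9, 8, 6, 6, 6]
Tail entries: [6, 6, 4, 4, 4, 2]
L1 error = sum of tail = 26.

26


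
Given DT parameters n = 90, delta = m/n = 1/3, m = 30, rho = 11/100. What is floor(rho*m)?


m = 1/3*90 = 30.
rho = 11/100.
rho*m = 11/100*30 = 3.3.
k = floor(3.3) = 3.

3


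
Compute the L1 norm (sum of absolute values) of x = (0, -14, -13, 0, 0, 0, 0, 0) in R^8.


Non-zero entries: [(1, -14), (2, -13)]
Absolute values: [14, 13]
||x||_1 = sum = 27.

27


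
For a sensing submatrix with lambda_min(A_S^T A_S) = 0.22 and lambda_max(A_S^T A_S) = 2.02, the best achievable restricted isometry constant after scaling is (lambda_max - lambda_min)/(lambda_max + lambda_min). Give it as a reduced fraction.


lambda_max - lambda_min = 2.02 - 0.22 = 1.80.
lambda_max + lambda_min = 2.02 + 0.22 = 2.24.
delta = 1.80/2.24 = 180/224 = 45/56.

45/56


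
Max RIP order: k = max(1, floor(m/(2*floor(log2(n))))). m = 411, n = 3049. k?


floor(log2(3049)) = 11.
2*11 = 22.
m/(2*floor(log2(n))) = 411/22 ≈ 18.6818.
floor = 18.
k = max(1, 18) = 18.

18


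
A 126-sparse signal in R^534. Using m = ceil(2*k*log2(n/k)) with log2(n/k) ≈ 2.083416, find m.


log2(n/k) = log2(534/126) ≈ 2.083416.
2*k*log2(n/k) ≈ 2*126*2.083416 = 525.020832.
m = ceil(525.020832) = 526.

526


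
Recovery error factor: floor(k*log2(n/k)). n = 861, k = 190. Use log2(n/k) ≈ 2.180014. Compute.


log2(n/k) = log2(861/190) ≈ 2.180014.
k*log2(n/k) ≈ 190*2.180014 = 414.20266.
floor(414.20266) = 414.

414


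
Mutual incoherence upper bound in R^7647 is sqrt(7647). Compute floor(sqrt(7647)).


87^2 = 7569 <= 7647 < 7744 = 88^2, so 87 <= sqrt(7647) < 88.
floor(sqrt(7647)) = 87.

87


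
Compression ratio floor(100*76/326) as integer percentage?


100*m/n = 100*76/326 ≈ 23.3129.
floor = 23.

23


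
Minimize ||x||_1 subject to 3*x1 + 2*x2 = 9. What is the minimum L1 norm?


Axis intercepts:
  x1 = 3, x2 = 0: L1 = 3
  x1 = 0, x2 = 9/2: L1 = 9/2
x* = (3, 0)
||x*||_1 = 3.

3


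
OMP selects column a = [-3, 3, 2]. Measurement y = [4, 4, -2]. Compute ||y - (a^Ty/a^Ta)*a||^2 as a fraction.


a^T a = 22.
a^T y = -4.
coeff = -4/22 = -2/11.
||r||^2 = 388/11.

388/11


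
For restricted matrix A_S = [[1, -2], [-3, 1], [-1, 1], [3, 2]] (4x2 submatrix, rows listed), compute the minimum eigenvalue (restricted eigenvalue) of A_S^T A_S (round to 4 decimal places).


A_S^T A_S = [[20, 0], [0, 10]].
trace = 30.
det = 200.
disc = trace^2 - 4*det = 900 - 4*200 = 100.
sqrt(100) = 10.
lam_min = (30 - 10)/2 = 10 = 10.0000.

10.0000


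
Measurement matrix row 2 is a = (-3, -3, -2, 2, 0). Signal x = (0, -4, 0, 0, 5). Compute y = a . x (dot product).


Non-zero terms: ['-3*-4', '0*5']
Products: [12, 0]
y = sum = 12.

12


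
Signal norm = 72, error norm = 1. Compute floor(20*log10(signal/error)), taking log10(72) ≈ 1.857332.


||x||/||e|| = 72/1 = 72.
log10(72) ≈ 1.857332.
20*log10(||x||/||e||) ≈ 20*1.857332 = 37.14664.
floor(37.14664) = 37.

37


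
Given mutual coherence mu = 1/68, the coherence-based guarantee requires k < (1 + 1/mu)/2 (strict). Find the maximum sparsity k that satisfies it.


1/mu = 68.
1 + 1/mu = 69.
(1 + 1/mu)/2 = 34.5 is not an integer, so k_max = floor(34.5) = 34.

34


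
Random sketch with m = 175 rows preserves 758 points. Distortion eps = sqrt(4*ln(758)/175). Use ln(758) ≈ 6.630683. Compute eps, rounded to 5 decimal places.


ln(758) ≈ 6.630683.
4*ln(N)/m ≈ 4*6.630683/175 ≈ 0.15155847.
eps = sqrt(0.15155847) ≈ 0.3893051 ≈ 0.38931.

0.38931


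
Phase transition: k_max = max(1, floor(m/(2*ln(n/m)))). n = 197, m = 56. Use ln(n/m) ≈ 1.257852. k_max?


n/m = 197/56.
ln(n/m) ≈ 1.257852.
2*ln(n/m) ≈ 2.515704.
m/(2*ln(n/m)) ≈ 56/2.515704 ≈ 22.2602.
floor = 22.
k_max = max(1, 22) = 22.

22


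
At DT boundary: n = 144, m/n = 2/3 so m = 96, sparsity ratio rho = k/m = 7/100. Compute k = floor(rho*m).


m = 2/3*144 = 96.
rho = 7/100.
rho*m = 7/100*96 = 6.72.
k = floor(6.72) = 6.

6


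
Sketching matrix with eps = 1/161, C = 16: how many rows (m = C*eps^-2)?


1/eps = 161.
(1/eps)^2 = 25921.
m = 16*25921 = 414736.

414736


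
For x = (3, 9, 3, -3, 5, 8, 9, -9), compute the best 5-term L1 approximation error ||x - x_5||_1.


Sorted |x_i| descending: [9, 9, 9, 8, 5, 3, 3, 3]
Keep top 5: [9, 9, 9, 8, 5]
Tail entries: [3, 3, 3]
L1 error = sum of tail = 9.

9


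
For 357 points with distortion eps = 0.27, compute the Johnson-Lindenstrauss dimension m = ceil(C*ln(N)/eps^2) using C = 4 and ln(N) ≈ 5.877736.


ln(357) ≈ 5.877736.
eps^2 = 0.27^2 = 0.0729.
C*ln(N)/eps^2 ≈ 4*5.877736/0.0729 ≈ 322.5095.
m = ceil(322.5095) = 323.

323


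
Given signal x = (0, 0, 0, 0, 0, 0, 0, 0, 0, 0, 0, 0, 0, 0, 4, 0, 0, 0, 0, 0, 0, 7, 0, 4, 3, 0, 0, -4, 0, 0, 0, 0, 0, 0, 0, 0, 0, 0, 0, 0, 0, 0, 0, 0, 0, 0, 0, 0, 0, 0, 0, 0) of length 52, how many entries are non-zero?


Non-zero positions: [14, 21, 23, 24, 27].
Sparsity = 5.

5


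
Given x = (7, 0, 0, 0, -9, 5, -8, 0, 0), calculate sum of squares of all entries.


Non-zero entries: [(0, 7), (4, -9), (5, 5), (6, -8)]
Squares: [49, 81, 25, 64]
||x||_2^2 = sum = 219.

219


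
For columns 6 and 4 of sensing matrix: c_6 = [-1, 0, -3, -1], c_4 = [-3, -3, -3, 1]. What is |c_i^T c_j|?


Inner product: -1*-3 + 0*-3 + -3*-3 + -1*1
Products: [3, 0, 9, -1]
Sum = 11.
|dot| = 11.

11


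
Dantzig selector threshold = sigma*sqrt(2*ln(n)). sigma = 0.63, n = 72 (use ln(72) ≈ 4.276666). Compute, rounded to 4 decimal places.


ln(72) ≈ 4.276666.
2*ln(n) ≈ 8.553332.
sqrt(2*ln(n)) ≈ sqrt(8.553332) ≈ 2.924608.
threshold ≈ 0.63*2.924608 = 1.84250304 ≈ 1.8425.

1.8425


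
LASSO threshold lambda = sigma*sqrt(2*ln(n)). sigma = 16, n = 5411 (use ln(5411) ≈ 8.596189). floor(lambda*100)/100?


ln(5411) ≈ 8.596189.
2*ln(n) ≈ 17.192378.
sqrt(2*ln(n)) ≈ sqrt(17.192378) ≈ 4.146369.
lambda ≈ 16*4.146369 = 66.341904.
floor(lambda*100)/100 = 66.34.

66.34


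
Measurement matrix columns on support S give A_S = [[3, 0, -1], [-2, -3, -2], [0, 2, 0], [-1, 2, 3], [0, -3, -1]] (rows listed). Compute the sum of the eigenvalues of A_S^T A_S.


Sum of eigenvalues of A_S^T A_S = trace(A_S^T A_S) = sum of squared column norms of A_S.
A_S^T A_S diagonal: [14, 26, 15].
trace = 14 + 26 + 15 = 55.

55


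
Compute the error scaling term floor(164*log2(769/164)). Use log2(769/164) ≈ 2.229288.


log2(n/k) = log2(769/164) ≈ 2.229288.
k*log2(n/k) ≈ 164*2.229288 = 365.603232.
floor(365.603232) = 365.

365


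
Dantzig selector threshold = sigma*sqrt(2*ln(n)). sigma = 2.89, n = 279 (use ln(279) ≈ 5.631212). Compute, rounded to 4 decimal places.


ln(279) ≈ 5.631212.
2*ln(n) ≈ 11.262424.
sqrt(2*ln(n)) ≈ sqrt(11.262424) ≈ 3.355954.
threshold ≈ 2.89*3.355954 = 9.69870706 ≈ 9.6987.

9.6987


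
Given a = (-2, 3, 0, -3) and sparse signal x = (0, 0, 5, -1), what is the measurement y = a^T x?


Non-zero terms: ['0*5', '-3*-1']
Products: [0, 3]
y = sum = 3.

3


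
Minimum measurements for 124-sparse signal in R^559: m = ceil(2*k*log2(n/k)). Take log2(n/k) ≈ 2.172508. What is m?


log2(n/k) = log2(559/124) ≈ 2.172508.
2*k*log2(n/k) ≈ 2*124*2.172508 = 538.781984.
m = ceil(538.781984) = 539.

539


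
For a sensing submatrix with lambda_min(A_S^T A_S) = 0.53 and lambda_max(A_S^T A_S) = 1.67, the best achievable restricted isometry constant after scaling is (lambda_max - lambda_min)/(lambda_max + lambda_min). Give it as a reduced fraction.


lambda_max - lambda_min = 1.67 - 0.53 = 1.14.
lambda_max + lambda_min = 1.67 + 0.53 = 2.20.
delta = 1.14/2.20 = 114/220 = 57/110.

57/110


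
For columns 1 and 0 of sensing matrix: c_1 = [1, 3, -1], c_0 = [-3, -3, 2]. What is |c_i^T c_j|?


Inner product: 1*-3 + 3*-3 + -1*2
Products: [-3, -9, -2]
Sum = -14.
|dot| = 14.

14


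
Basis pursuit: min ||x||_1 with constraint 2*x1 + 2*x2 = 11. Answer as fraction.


Axis intercepts:
  x1 = 11/2, x2 = 0: L1 = 11/2
  x1 = 0, x2 = 11/2: L1 = 11/2
x* = (11/2, 0)
||x*||_1 = 11/2.

11/2


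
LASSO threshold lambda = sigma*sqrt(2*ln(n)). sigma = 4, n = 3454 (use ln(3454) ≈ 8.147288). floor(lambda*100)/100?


ln(3454) ≈ 8.147288.
2*ln(n) ≈ 16.294576.
sqrt(2*ln(n)) ≈ sqrt(16.294576) ≈ 4.036654.
lambda ≈ 4*4.036654 = 16.146616.
floor(lambda*100)/100 = 16.14.

16.14


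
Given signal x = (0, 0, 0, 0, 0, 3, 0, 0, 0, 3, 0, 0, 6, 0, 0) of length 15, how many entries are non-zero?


Non-zero positions: [5, 9, 12].
Sparsity = 3.

3


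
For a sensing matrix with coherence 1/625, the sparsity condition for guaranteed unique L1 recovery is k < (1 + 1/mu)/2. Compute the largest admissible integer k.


1/mu = 625.
1 + 1/mu = 626.
(1 + 1/mu)/2 = 313 is an integer and the inequality is strict, so k_max = 313 - 1 = 312.

312


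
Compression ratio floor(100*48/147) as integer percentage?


100*m/n = 100*48/147 ≈ 32.6531.
floor = 32.

32


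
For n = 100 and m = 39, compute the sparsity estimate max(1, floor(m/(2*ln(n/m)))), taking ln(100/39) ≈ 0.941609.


n/m = 100/39.
ln(n/m) ≈ 0.941609.
2*ln(n/m) ≈ 1.883218.
m/(2*ln(n/m)) ≈ 39/1.883218 ≈ 20.7092.
floor = 20.
k_max = max(1, 20) = 20.

20


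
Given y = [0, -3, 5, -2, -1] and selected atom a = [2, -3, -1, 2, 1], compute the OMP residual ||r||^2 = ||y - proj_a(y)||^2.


a^T a = 19.
a^T y = -1.
coeff = -1/19 = -1/19.
||r||^2 = 740/19.

740/19


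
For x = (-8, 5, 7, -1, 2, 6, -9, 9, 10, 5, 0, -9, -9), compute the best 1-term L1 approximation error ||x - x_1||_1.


Sorted |x_i| descending: [10, 9, 9, 9, 9, 8, 7, 6, 5, 5, 2, 1, 0]
Keep top 1: [10]
Tail entries: [9, 9, 9, 9, 8, 7, 6, 5, 5, 2, 1, 0]
L1 error = sum of tail = 70.

70


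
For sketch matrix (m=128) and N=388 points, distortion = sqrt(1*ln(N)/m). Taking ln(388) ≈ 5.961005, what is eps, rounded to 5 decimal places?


ln(388) ≈ 5.961005.
1*ln(N)/m ≈ 1*5.961005/128 ≈ 0.04657035.
eps = sqrt(0.04657035) ≈ 0.2158016 ≈ 0.21580.

0.21580


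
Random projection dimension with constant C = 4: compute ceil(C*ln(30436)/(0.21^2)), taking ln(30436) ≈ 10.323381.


ln(30436) ≈ 10.323381.
eps^2 = 0.21^2 = 0.0441.
C*ln(N)/eps^2 ≈ 4*10.323381/0.0441 ≈ 936.3611.
m = ceil(936.3611) = 937.

937


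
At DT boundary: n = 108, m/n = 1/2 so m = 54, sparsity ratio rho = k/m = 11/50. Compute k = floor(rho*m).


m = 1/2*108 = 54.
rho = 11/50.
rho*m = 11/50*54 = 11.88.
k = floor(11.88) = 11.

11


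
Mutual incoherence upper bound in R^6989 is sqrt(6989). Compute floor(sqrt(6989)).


83^2 = 6889 <= 6989 < 7056 = 84^2, so 83 <= sqrt(6989) < 84.
floor(sqrt(6989)) = 83.

83


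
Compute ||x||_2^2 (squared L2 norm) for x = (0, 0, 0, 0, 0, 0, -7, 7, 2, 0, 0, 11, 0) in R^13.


Non-zero entries: [(6, -7), (7, 7), (8, 2), (11, 11)]
Squares: [49, 49, 4, 121]
||x||_2^2 = sum = 223.

223


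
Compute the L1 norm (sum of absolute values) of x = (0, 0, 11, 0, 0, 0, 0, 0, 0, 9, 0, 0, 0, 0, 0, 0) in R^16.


Non-zero entries: [(2, 11), (9, 9)]
Absolute values: [11, 9]
||x||_1 = sum = 20.

20


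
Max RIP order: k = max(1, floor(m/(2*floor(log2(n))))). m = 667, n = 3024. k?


floor(log2(3024)) = 11.
2*11 = 22.
m/(2*floor(log2(n))) = 667/22 ≈ 30.3182.
floor = 30.
k = max(1, 30) = 30.

30


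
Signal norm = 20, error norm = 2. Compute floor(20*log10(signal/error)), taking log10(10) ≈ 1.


||x||/||e|| = 20/2 = 10.
log10(10) ≈ 1.
20*log10(||x||/||e||) ≈ 20*1 = 20.
floor(20) = 20.

20


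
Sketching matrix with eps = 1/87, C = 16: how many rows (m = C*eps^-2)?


1/eps = 87.
(1/eps)^2 = 7569.
m = 16*7569 = 121104.

121104


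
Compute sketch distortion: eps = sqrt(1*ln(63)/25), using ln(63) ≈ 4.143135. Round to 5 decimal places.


ln(63) ≈ 4.143135.
1*ln(N)/m ≈ 1*4.143135/25 ≈ 0.1657254.
eps = sqrt(0.1657254) ≈ 0.4070938 ≈ 0.40709.

0.40709


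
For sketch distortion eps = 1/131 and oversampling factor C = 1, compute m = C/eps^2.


1/eps = 131.
(1/eps)^2 = 17161.
m = 1*17161 = 17161.

17161


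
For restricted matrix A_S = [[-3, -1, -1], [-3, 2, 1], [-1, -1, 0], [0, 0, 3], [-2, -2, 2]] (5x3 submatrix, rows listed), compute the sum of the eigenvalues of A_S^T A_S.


Sum of eigenvalues of A_S^T A_S = trace(A_S^T A_S) = sum of squared column norms of A_S.
A_S^T A_S diagonal: [23, 10, 15].
trace = 23 + 10 + 15 = 48.

48


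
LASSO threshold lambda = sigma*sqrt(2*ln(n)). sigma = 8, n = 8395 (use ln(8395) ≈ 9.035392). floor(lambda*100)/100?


ln(8395) ≈ 9.035392.
2*ln(n) ≈ 18.070784.
sqrt(2*ln(n)) ≈ sqrt(18.070784) ≈ 4.250974.
lambda ≈ 8*4.250974 = 34.007792.
floor(lambda*100)/100 = 34.00.

34.00


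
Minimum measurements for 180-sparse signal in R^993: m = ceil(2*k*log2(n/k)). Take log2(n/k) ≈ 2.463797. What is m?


log2(n/k) = log2(993/180) ≈ 2.463797.
2*k*log2(n/k) ≈ 2*180*2.463797 = 886.96692.
m = ceil(886.96692) = 887.

887


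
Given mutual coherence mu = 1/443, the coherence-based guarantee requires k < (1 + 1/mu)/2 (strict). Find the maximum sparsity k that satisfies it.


1/mu = 443.
1 + 1/mu = 444.
(1 + 1/mu)/2 = 222 is an integer and the inequality is strict, so k_max = 222 - 1 = 221.

221


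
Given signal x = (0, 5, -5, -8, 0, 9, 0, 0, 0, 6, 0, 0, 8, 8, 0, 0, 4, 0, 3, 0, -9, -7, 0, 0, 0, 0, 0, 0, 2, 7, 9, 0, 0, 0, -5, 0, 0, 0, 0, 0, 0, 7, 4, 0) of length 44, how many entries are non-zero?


Non-zero positions: [1, 2, 3, 5, 9, 12, 13, 16, 18, 20, 21, 28, 29, 30, 34, 41, 42].
Sparsity = 17.

17


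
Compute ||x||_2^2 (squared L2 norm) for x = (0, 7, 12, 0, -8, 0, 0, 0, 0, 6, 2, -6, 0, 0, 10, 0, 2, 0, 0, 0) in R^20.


Non-zero entries: [(1, 7), (2, 12), (4, -8), (9, 6), (10, 2), (11, -6), (14, 10), (16, 2)]
Squares: [49, 144, 64, 36, 4, 36, 100, 4]
||x||_2^2 = sum = 437.

437


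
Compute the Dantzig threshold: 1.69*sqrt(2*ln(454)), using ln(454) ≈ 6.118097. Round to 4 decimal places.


ln(454) ≈ 6.118097.
2*ln(n) ≈ 12.236194.
sqrt(2*ln(n)) ≈ sqrt(12.236194) ≈ 3.498027.
threshold ≈ 1.69*3.498027 = 5.91166563 ≈ 5.9117.

5.9117


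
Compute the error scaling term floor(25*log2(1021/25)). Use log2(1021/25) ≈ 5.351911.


log2(n/k) = log2(1021/25) ≈ 5.351911.
k*log2(n/k) ≈ 25*5.351911 = 133.797775.
floor(133.797775) = 133.

133


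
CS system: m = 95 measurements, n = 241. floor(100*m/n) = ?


100*m/n = 100*95/241 ≈ 39.4191.
floor = 39.

39


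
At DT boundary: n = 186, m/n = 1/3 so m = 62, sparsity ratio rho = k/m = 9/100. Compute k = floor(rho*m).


m = 1/3*186 = 62.
rho = 9/100.
rho*m = 9/100*62 = 5.58.
k = floor(5.58) = 5.

5


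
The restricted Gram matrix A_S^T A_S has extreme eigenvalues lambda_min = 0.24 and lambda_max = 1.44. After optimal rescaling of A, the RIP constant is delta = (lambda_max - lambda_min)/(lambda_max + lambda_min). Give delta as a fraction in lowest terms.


lambda_max - lambda_min = 1.44 - 0.24 = 1.20.
lambda_max + lambda_min = 1.44 + 0.24 = 1.68.
delta = 1.20/1.68 = 120/168 = 5/7.

5/7


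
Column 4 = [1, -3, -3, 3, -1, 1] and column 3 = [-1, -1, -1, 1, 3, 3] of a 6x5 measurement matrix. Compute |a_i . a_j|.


Inner product: 1*-1 + -3*-1 + -3*-1 + 3*1 + -1*3 + 1*3
Products: [-1, 3, 3, 3, -3, 3]
Sum = 8.
|dot| = 8.

8


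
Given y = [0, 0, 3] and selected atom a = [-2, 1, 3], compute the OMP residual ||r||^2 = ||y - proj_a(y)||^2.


a^T a = 14.
a^T y = 9.
coeff = 9/14 = 9/14.
||r||^2 = 45/14.

45/14


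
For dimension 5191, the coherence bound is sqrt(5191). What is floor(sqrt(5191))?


72^2 = 5184 <= 5191 < 5329 = 73^2, so 72 <= sqrt(5191) < 73.
floor(sqrt(5191)) = 72.

72


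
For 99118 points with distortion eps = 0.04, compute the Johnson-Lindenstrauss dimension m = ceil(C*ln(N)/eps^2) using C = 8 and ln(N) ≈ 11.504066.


ln(99118) ≈ 11.504066.
eps^2 = 0.04^2 = 0.0016.
C*ln(N)/eps^2 ≈ 8*11.504066/0.0016 ≈ 57520.33.
m = ceil(57520.33) = 57521.

57521


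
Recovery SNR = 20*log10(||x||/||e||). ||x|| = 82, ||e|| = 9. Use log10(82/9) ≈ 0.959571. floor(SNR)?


||x||/||e|| = 82/9.
log10(82/9) ≈ 0.959571.
20*log10(||x||/||e||) ≈ 20*0.959571 = 19.19142.
floor(19.19142) = 19.

19


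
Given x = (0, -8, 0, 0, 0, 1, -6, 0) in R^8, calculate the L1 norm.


Non-zero entries: [(1, -8), (5, 1), (6, -6)]
Absolute values: [8, 1, 6]
||x||_1 = sum = 15.

15


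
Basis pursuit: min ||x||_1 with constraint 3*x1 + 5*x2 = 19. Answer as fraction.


Axis intercepts:
  x1 = 19/3, x2 = 0: L1 = 19/3
  x1 = 0, x2 = 19/5: L1 = 19/5
x* = (0, 19/5)
||x*||_1 = 19/5.

19/5


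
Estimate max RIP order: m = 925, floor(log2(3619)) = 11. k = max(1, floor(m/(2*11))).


floor(log2(3619)) = 11.
2*11 = 22.
m/(2*floor(log2(n))) = 925/22 ≈ 42.0455.
floor = 42.
k = max(1, 42) = 42.

42


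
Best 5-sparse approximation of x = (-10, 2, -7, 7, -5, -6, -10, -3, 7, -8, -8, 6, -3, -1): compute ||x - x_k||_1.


Sorted |x_i| descending: [10, 10, 8, 8, 7, 7, 7, 6, 6, 5, 3, 3, 2, 1]
Keep top 5: [10, 10, 8, 8, 7]
Tail entries: [7, 7, 6, 6, 5, 3, 3, 2, 1]
L1 error = sum of tail = 40.

40


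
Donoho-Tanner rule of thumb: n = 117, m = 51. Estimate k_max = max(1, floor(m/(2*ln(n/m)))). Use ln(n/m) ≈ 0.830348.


n/m = 117/51 = 39/17.
ln(n/m) ≈ 0.830348.
2*ln(n/m) ≈ 1.660696.
m/(2*ln(n/m)) ≈ 51/1.660696 ≈ 30.71.
floor = 30.
k_max = max(1, 30) = 30.

30


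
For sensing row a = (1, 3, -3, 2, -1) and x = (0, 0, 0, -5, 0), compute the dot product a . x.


Non-zero terms: ['2*-5']
Products: [-10]
y = sum = -10.

-10


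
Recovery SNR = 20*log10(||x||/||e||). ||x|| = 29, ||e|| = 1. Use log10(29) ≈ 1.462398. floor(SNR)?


||x||/||e|| = 29/1 = 29.
log10(29) ≈ 1.462398.
20*log10(||x||/||e||) ≈ 20*1.462398 = 29.24796.
floor(29.24796) = 29.

29


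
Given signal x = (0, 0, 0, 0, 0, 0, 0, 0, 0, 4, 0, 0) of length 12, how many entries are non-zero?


Non-zero positions: [9].
Sparsity = 1.

1


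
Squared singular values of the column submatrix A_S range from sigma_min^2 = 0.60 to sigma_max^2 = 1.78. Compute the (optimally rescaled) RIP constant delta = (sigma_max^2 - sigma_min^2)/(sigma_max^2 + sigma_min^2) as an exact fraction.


lambda_max - lambda_min = 1.78 - 0.60 = 1.18.
lambda_max + lambda_min = 1.78 + 0.60 = 2.38.
delta = 1.18/2.38 = 118/238 = 59/119.

59/119


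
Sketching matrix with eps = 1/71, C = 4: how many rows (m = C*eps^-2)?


1/eps = 71.
(1/eps)^2 = 5041.
m = 4*5041 = 20164.

20164


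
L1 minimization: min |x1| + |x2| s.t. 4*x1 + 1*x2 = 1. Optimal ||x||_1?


Axis intercepts:
  x1 = 1/4, x2 = 0: L1 = 1/4
  x1 = 0, x2 = 1: L1 = 1
x* = (1/4, 0)
||x*||_1 = 1/4.

1/4


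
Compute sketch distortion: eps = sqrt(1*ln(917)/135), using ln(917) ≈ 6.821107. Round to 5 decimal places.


ln(917) ≈ 6.821107.
1*ln(N)/m ≈ 1*6.821107/135 ≈ 0.05052672.
eps = sqrt(0.05052672) ≈ 0.2247815 ≈ 0.22478.

0.22478


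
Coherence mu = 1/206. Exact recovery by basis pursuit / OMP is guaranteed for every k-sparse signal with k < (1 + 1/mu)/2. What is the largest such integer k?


1/mu = 206.
1 + 1/mu = 207.
(1 + 1/mu)/2 = 103.5 is not an integer, so k_max = floor(103.5) = 103.

103


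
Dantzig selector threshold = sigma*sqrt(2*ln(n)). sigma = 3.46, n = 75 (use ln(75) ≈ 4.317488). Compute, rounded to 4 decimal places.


ln(75) ≈ 4.317488.
2*ln(n) ≈ 8.634976.
sqrt(2*ln(n)) ≈ sqrt(8.634976) ≈ 2.938533.
threshold ≈ 3.46*2.938533 = 10.16732418 ≈ 10.1673.

10.1673


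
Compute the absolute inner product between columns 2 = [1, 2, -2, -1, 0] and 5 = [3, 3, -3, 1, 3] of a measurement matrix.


Inner product: 1*3 + 2*3 + -2*-3 + -1*1 + 0*3
Products: [3, 6, 6, -1, 0]
Sum = 14.
|dot| = 14.

14


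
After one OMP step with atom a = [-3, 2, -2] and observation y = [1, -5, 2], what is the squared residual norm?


a^T a = 17.
a^T y = -17.
coeff = -17/17 = -1.
||r||^2 = 13.

13


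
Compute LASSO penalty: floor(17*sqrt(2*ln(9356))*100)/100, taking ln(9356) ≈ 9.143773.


ln(9356) ≈ 9.143773.
2*ln(n) ≈ 18.287546.
sqrt(2*ln(n)) ≈ sqrt(18.287546) ≈ 4.276394.
lambda ≈ 17*4.276394 = 72.698698.
floor(lambda*100)/100 = 72.69.

72.69


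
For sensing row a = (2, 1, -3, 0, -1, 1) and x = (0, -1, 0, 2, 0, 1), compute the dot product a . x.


Non-zero terms: ['1*-1', '0*2', '1*1']
Products: [-1, 0, 1]
y = sum = 0.

0


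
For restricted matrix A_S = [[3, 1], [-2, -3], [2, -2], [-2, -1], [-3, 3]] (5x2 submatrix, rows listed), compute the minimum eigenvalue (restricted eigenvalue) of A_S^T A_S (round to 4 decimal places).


A_S^T A_S = [[30, -2], [-2, 24]].
trace = 54.
det = 716.
disc = trace^2 - 4*det = 2916 - 4*716 = 52.
sqrt(52) ≈ 7.211103.
lam_min = (54 - sqrt(52))/2 ≈ (54 - 7.211103)/2 = 23.3944485 ≈ 23.3944.

23.3944


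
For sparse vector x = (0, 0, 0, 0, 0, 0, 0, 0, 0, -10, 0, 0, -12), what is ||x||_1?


Non-zero entries: [(9, -10), (12, -12)]
Absolute values: [10, 12]
||x||_1 = sum = 22.

22


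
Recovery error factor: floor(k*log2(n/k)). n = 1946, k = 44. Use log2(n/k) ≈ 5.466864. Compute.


log2(n/k) = log2(1946/44) ≈ 5.466864.
k*log2(n/k) ≈ 44*5.466864 = 240.542016.
floor(240.542016) = 240.

240


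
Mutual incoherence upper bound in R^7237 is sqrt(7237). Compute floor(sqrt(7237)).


85^2 = 7225 <= 7237 < 7396 = 86^2, so 85 <= sqrt(7237) < 86.
floor(sqrt(7237)) = 85.

85


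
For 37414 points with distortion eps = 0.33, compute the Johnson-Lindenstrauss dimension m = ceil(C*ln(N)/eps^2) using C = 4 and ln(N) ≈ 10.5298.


ln(37414) ≈ 10.5298.
eps^2 = 0.33^2 = 0.1089.
C*ln(N)/eps^2 ≈ 4*10.5298/0.1089 ≈ 386.7695.
m = ceil(386.7695) = 387.

387


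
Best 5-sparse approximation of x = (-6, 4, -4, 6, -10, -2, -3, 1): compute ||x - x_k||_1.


Sorted |x_i| descending: [10, 6, 6, 4, 4, 3, 2, 1]
Keep top 5: [10, 6, 6, 4, 4]
Tail entries: [3, 2, 1]
L1 error = sum of tail = 6.

6


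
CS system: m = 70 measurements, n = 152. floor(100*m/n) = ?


100*m/n = 100*70/152 ≈ 46.0526.
floor = 46.

46


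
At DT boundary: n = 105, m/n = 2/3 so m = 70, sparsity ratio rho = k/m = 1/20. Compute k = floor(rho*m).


m = 2/3*105 = 70.
rho = 1/20.
rho*m = 1/20*70 = 3.5.
k = floor(3.5) = 3.

3


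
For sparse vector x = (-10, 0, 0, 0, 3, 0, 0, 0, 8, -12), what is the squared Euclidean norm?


Non-zero entries: [(0, -10), (4, 3), (8, 8), (9, -12)]
Squares: [100, 9, 64, 144]
||x||_2^2 = sum = 317.

317


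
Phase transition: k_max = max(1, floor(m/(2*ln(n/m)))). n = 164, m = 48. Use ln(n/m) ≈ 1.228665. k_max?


n/m = 164/48 = 41/12.
ln(n/m) ≈ 1.228665.
2*ln(n/m) ≈ 2.45733.
m/(2*ln(n/m)) ≈ 48/2.45733 ≈ 19.5334.
floor = 19.
k_max = max(1, 19) = 19.

19


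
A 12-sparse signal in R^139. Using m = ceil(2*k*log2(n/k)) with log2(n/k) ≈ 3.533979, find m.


log2(n/k) = log2(139/12) ≈ 3.533979.
2*k*log2(n/k) ≈ 2*12*3.533979 = 84.815496.
m = ceil(84.815496) = 85.

85


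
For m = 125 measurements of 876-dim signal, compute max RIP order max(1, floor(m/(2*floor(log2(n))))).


floor(log2(876)) = 9.
2*9 = 18.
m/(2*floor(log2(n))) = 125/18 ≈ 6.9444.
floor = 6.
k = max(1, 6) = 6.

6


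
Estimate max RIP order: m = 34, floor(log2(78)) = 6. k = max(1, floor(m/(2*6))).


floor(log2(78)) = 6.
2*6 = 12.
m/(2*floor(log2(n))) = 34/12 ≈ 2.8333.
floor = 2.
k = max(1, 2) = 2.

2


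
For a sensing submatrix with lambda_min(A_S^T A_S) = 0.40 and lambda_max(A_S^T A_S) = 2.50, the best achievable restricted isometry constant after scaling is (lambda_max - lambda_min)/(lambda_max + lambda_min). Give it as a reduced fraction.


lambda_max - lambda_min = 2.50 - 0.40 = 2.10.
lambda_max + lambda_min = 2.50 + 0.40 = 2.90.
delta = 2.10/2.90 = 210/290 = 21/29.

21/29


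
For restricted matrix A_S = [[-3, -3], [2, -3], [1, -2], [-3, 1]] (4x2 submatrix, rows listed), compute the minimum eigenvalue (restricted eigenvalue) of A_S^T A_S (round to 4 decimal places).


A_S^T A_S = [[23, -2], [-2, 23]].
trace = 46.
det = 525.
disc = trace^2 - 4*det = 2116 - 4*525 = 16.
sqrt(16) = 4.
lam_min = (46 - 4)/2 = 21 = 21.0000.

21.0000


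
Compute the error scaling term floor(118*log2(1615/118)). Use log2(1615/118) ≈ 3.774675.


log2(n/k) = log2(1615/118) ≈ 3.774675.
k*log2(n/k) ≈ 118*3.774675 = 445.41165.
floor(445.41165) = 445.

445


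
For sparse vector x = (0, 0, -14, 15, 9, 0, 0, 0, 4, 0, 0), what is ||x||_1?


Non-zero entries: [(2, -14), (3, 15), (4, 9), (8, 4)]
Absolute values: [14, 15, 9, 4]
||x||_1 = sum = 42.

42


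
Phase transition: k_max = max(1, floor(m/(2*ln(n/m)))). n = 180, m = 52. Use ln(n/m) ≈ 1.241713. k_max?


n/m = 180/52 = 45/13.
ln(n/m) ≈ 1.241713.
2*ln(n/m) ≈ 2.483426.
m/(2*ln(n/m)) ≈ 52/2.483426 ≈ 20.9388.
floor = 20.
k_max = max(1, 20) = 20.

20


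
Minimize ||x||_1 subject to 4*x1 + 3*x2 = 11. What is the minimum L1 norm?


Axis intercepts:
  x1 = 11/4, x2 = 0: L1 = 11/4
  x1 = 0, x2 = 11/3: L1 = 11/3
x* = (11/4, 0)
||x*||_1 = 11/4.

11/4


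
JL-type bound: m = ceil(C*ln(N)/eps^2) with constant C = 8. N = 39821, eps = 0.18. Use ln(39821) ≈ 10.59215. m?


ln(39821) ≈ 10.59215.
eps^2 = 0.18^2 = 0.0324.
C*ln(N)/eps^2 ≈ 8*10.59215/0.0324 ≈ 2615.3457.
m = ceil(2615.3457) = 2616.

2616


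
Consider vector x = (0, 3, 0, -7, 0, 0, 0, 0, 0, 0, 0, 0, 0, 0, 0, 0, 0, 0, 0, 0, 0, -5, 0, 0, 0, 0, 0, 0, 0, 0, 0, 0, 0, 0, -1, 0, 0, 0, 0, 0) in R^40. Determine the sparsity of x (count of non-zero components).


Non-zero positions: [1, 3, 21, 34].
Sparsity = 4.

4


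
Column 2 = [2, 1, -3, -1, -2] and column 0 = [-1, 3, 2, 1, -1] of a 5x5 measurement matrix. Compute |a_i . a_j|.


Inner product: 2*-1 + 1*3 + -3*2 + -1*1 + -2*-1
Products: [-2, 3, -6, -1, 2]
Sum = -4.
|dot| = 4.

4


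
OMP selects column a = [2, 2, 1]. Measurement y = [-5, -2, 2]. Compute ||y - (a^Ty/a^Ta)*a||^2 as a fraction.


a^T a = 9.
a^T y = -12.
coeff = -12/9 = -4/3.
||r||^2 = 17.

17


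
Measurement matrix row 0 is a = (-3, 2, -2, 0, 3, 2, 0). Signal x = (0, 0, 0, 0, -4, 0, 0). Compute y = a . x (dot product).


Non-zero terms: ['3*-4']
Products: [-12]
y = sum = -12.

-12


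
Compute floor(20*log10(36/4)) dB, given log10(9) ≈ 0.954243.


||x||/||e|| = 36/4 = 9.
log10(9) ≈ 0.954243.
20*log10(||x||/||e||) ≈ 20*0.954243 = 19.08486.
floor(19.08486) = 19.

19


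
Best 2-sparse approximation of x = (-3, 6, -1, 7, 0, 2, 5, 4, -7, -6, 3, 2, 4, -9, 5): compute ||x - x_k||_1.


Sorted |x_i| descending: [9, 7, 7, 6, 6, 5, 5, 4, 4, 3, 3, 2, 2, 1, 0]
Keep top 2: [9, 7]
Tail entries: [7, 6, 6, 5, 5, 4, 4, 3, 3, 2, 2, 1, 0]
L1 error = sum of tail = 48.

48


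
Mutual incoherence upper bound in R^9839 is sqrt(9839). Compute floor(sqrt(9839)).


99^2 = 9801 <= 9839 < 10000 = 100^2, so 99 <= sqrt(9839) < 100.
floor(sqrt(9839)) = 99.

99


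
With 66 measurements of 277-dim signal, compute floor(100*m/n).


100*m/n = 100*66/277 ≈ 23.8267.
floor = 23.

23


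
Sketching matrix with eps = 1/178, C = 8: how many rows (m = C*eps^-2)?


1/eps = 178.
(1/eps)^2 = 31684.
m = 8*31684 = 253472.

253472


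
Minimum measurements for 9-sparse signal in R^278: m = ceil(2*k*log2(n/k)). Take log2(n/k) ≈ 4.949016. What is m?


log2(n/k) = log2(278/9) ≈ 4.949016.
2*k*log2(n/k) ≈ 2*9*4.949016 = 89.082288.
m = ceil(89.082288) = 90.

90


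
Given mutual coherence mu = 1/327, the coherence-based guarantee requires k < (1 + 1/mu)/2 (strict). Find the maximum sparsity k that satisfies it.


1/mu = 327.
1 + 1/mu = 328.
(1 + 1/mu)/2 = 164 is an integer and the inequality is strict, so k_max = 164 - 1 = 163.

163


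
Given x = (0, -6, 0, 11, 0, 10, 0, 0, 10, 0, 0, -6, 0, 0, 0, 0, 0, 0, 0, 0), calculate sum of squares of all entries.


Non-zero entries: [(1, -6), (3, 11), (5, 10), (8, 10), (11, -6)]
Squares: [36, 121, 100, 100, 36]
||x||_2^2 = sum = 393.

393


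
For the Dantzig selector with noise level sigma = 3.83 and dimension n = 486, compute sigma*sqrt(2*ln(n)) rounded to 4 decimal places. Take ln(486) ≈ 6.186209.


ln(486) ≈ 6.186209.
2*ln(n) ≈ 12.372418.
sqrt(2*ln(n)) ≈ sqrt(12.372418) ≈ 3.517445.
threshold ≈ 3.83*3.517445 = 13.47181435 ≈ 13.4718.

13.4718


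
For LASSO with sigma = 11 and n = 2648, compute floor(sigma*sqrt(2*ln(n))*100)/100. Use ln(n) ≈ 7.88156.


ln(2648) ≈ 7.88156.
2*ln(n) ≈ 15.76312.
sqrt(2*ln(n)) ≈ sqrt(15.76312) ≈ 3.97028.
lambda ≈ 11*3.97028 = 43.67308.
floor(lambda*100)/100 = 43.67.

43.67


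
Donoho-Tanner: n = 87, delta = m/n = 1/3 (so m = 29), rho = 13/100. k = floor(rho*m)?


m = 1/3*87 = 29.
rho = 13/100.
rho*m = 13/100*29 = 3.77.
k = floor(3.77) = 3.

3


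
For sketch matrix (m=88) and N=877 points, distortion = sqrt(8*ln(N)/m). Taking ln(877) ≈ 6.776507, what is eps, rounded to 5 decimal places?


ln(877) ≈ 6.776507.
8*ln(N)/m ≈ 8*6.776507/88 ≈ 0.61604609.
eps = sqrt(0.61604609) ≈ 0.784886 ≈ 0.78489.

0.78489


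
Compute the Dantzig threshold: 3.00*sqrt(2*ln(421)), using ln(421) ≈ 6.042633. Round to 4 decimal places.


ln(421) ≈ 6.042633.
2*ln(n) ≈ 12.085266.
sqrt(2*ln(n)) ≈ sqrt(12.085266) ≈ 3.476387.
threshold ≈ 3.00*3.476387 = 10.429161 ≈ 10.4292.

10.4292


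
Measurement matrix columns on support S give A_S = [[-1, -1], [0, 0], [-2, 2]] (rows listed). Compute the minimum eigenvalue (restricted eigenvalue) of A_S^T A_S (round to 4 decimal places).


A_S^T A_S = [[5, -3], [-3, 5]].
trace = 10.
det = 16.
disc = trace^2 - 4*det = 100 - 4*16 = 36.
sqrt(36) = 6.
lam_min = (10 - 6)/2 = 2 = 2.0000.

2.0000


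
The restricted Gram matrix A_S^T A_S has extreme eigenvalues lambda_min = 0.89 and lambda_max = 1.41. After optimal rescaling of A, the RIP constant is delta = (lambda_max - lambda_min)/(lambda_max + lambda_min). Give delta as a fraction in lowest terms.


lambda_max - lambda_min = 1.41 - 0.89 = 0.52.
lambda_max + lambda_min = 1.41 + 0.89 = 2.30.
delta = 0.52/2.30 = 52/230 = 26/115.

26/115


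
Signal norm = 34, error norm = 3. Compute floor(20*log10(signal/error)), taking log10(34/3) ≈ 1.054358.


||x||/||e|| = 34/3.
log10(34/3) ≈ 1.054358.
20*log10(||x||/||e||) ≈ 20*1.054358 = 21.08716.
floor(21.08716) = 21.

21


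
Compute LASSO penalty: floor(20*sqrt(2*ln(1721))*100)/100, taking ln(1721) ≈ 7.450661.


ln(1721) ≈ 7.450661.
2*ln(n) ≈ 14.901322.
sqrt(2*ln(n)) ≈ sqrt(14.901322) ≈ 3.860223.
lambda ≈ 20*3.860223 = 77.20446.
floor(lambda*100)/100 = 77.20.

77.20


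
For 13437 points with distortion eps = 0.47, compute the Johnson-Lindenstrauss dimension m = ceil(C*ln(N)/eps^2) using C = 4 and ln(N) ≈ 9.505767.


ln(13437) ≈ 9.505767.
eps^2 = 0.47^2 = 0.2209.
C*ln(N)/eps^2 ≈ 4*9.505767/0.2209 ≈ 172.128.
m = ceil(172.128) = 173.

173


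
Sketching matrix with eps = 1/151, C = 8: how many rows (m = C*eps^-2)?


1/eps = 151.
(1/eps)^2 = 22801.
m = 8*22801 = 182408.

182408


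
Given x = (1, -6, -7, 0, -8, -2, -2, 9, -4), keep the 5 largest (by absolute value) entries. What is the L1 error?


Sorted |x_i| descending: [9, 8, 7, 6, 4, 2, 2, 1, 0]
Keep top 5: [9, 8, 7, 6, 4]
Tail entries: [2, 2, 1, 0]
L1 error = sum of tail = 5.

5


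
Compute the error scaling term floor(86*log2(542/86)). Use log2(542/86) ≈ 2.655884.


log2(n/k) = log2(542/86) ≈ 2.655884.
k*log2(n/k) ≈ 86*2.655884 = 228.406024.
floor(228.406024) = 228.

228


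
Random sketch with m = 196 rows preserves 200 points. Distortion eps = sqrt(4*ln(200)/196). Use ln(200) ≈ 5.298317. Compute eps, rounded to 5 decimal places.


ln(200) ≈ 5.298317.
4*ln(N)/m ≈ 4*5.298317/196 ≈ 0.10812892.
eps = sqrt(0.10812892) ≈ 0.3288296 ≈ 0.32883.

0.32883


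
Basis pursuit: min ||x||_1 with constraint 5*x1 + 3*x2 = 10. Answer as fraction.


Axis intercepts:
  x1 = 2, x2 = 0: L1 = 2
  x1 = 0, x2 = 10/3: L1 = 10/3
x* = (2, 0)
||x*||_1 = 2.

2


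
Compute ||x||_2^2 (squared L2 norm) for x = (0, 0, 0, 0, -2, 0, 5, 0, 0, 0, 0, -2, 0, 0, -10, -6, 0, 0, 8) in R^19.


Non-zero entries: [(4, -2), (6, 5), (11, -2), (14, -10), (15, -6), (18, 8)]
Squares: [4, 25, 4, 100, 36, 64]
||x||_2^2 = sum = 233.

233


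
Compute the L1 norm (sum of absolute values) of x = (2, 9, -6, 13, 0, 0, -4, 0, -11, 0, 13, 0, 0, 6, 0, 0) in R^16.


Non-zero entries: [(0, 2), (1, 9), (2, -6), (3, 13), (6, -4), (8, -11), (10, 13), (13, 6)]
Absolute values: [2, 9, 6, 13, 4, 11, 13, 6]
||x||_1 = sum = 64.

64


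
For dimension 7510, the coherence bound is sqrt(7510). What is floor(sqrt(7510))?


86^2 = 7396 <= 7510 < 7569 = 87^2, so 86 <= sqrt(7510) < 87.
floor(sqrt(7510)) = 86.

86


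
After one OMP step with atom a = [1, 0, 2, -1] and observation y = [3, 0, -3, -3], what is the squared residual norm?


a^T a = 6.
a^T y = 0.
coeff = 0/6 = 0.
||r||^2 = 27.

27


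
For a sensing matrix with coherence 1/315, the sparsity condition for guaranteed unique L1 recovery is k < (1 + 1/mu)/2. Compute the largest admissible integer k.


1/mu = 315.
1 + 1/mu = 316.
(1 + 1/mu)/2 = 158 is an integer and the inequality is strict, so k_max = 158 - 1 = 157.

157


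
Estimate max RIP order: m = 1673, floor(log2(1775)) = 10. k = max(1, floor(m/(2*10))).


floor(log2(1775)) = 10.
2*10 = 20.
m/(2*floor(log2(n))) = 1673/20 ≈ 83.65.
floor = 83.
k = max(1, 83) = 83.

83


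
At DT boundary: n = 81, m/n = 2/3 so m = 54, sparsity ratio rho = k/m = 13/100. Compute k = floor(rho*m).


m = 2/3*81 = 54.
rho = 13/100.
rho*m = 13/100*54 = 7.02.
k = floor(7.02) = 7.

7


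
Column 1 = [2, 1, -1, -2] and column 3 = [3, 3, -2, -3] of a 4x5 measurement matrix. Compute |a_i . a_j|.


Inner product: 2*3 + 1*3 + -1*-2 + -2*-3
Products: [6, 3, 2, 6]
Sum = 17.
|dot| = 17.

17


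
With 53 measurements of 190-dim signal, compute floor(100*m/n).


100*m/n = 100*53/190 ≈ 27.8947.
floor = 27.

27


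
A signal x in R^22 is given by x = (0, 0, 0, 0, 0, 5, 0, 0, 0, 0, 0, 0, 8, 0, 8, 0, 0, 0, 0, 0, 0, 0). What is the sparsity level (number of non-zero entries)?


Non-zero positions: [5, 12, 14].
Sparsity = 3.

3


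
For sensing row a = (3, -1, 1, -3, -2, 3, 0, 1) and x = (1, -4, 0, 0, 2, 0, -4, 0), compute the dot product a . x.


Non-zero terms: ['3*1', '-1*-4', '-2*2', '0*-4']
Products: [3, 4, -4, 0]
y = sum = 3.

3


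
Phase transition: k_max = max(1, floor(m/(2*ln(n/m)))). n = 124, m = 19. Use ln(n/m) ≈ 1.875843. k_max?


n/m = 124/19.
ln(n/m) ≈ 1.875843.
2*ln(n/m) ≈ 3.751686.
m/(2*ln(n/m)) ≈ 19/3.751686 ≈ 5.0644.
floor = 5.
k_max = max(1, 5) = 5.

5


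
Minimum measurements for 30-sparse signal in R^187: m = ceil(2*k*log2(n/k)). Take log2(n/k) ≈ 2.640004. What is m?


log2(n/k) = log2(187/30) ≈ 2.640004.
2*k*log2(n/k) ≈ 2*30*2.640004 = 158.40024.
m = ceil(158.40024) = 159.

159


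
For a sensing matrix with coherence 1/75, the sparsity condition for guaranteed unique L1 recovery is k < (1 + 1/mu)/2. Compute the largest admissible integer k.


1/mu = 75.
1 + 1/mu = 76.
(1 + 1/mu)/2 = 38 is an integer and the inequality is strict, so k_max = 38 - 1 = 37.

37


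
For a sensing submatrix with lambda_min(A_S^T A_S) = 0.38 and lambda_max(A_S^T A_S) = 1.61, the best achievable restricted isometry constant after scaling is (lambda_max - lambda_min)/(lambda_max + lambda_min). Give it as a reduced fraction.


lambda_max - lambda_min = 1.61 - 0.38 = 1.23.
lambda_max + lambda_min = 1.61 + 0.38 = 1.99.
delta = 1.23/1.99 = 123/199.

123/199


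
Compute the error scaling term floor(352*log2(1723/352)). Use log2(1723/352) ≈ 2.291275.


log2(n/k) = log2(1723/352) ≈ 2.291275.
k*log2(n/k) ≈ 352*2.291275 = 806.5288.
floor(806.5288) = 806.

806


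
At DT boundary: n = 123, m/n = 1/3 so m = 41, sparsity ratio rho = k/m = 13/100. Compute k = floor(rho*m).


m = 1/3*123 = 41.
rho = 13/100.
rho*m = 13/100*41 = 5.33.
k = floor(5.33) = 5.

5


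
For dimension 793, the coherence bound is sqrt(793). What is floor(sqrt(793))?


28^2 = 784 <= 793 < 841 = 29^2, so 28 <= sqrt(793) < 29.
floor(sqrt(793)) = 28.

28


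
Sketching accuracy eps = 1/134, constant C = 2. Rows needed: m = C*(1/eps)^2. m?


1/eps = 134.
(1/eps)^2 = 17956.
m = 2*17956 = 35912.

35912


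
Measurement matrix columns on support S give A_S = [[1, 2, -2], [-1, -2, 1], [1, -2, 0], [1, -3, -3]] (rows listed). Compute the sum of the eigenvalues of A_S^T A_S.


Sum of eigenvalues of A_S^T A_S = trace(A_S^T A_S) = sum of squared column norms of A_S.
A_S^T A_S diagonal: [4, 21, 14].
trace = 4 + 21 + 14 = 39.

39


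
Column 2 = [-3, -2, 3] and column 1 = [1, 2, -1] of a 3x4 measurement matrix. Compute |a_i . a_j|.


Inner product: -3*1 + -2*2 + 3*-1
Products: [-3, -4, -3]
Sum = -10.
|dot| = 10.

10


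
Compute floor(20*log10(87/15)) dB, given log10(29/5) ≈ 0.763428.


||x||/||e|| = 87/15 = 29/5.
log10(29/5) ≈ 0.763428.
20*log10(||x||/||e||) ≈ 20*0.763428 = 15.26856.
floor(15.26856) = 15.

15


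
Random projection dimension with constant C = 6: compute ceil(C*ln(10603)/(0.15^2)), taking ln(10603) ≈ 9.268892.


ln(10603) ≈ 9.268892.
eps^2 = 0.15^2 = 0.0225.
C*ln(N)/eps^2 ≈ 6*9.268892/0.0225 ≈ 2471.7045.
m = ceil(2471.7045) = 2472.

2472


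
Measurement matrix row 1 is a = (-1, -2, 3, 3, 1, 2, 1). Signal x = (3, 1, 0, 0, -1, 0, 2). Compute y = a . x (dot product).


Non-zero terms: ['-1*3', '-2*1', '1*-1', '1*2']
Products: [-3, -2, -1, 2]
y = sum = -4.

-4


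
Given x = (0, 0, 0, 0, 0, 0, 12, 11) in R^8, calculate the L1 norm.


Non-zero entries: [(6, 12), (7, 11)]
Absolute values: [12, 11]
||x||_1 = sum = 23.

23


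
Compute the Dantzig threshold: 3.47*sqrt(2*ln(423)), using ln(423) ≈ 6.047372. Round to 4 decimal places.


ln(423) ≈ 6.047372.
2*ln(n) ≈ 12.094744.
sqrt(2*ln(n)) ≈ sqrt(12.094744) ≈ 3.47775.
threshold ≈ 3.47*3.47775 = 12.0677925 ≈ 12.0678.

12.0678


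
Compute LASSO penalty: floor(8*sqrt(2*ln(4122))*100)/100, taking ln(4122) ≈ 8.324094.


ln(4122) ≈ 8.324094.
2*ln(n) ≈ 16.648188.
sqrt(2*ln(n)) ≈ sqrt(16.648188) ≈ 4.080219.
lambda ≈ 8*4.080219 = 32.641752.
floor(lambda*100)/100 = 32.64.

32.64


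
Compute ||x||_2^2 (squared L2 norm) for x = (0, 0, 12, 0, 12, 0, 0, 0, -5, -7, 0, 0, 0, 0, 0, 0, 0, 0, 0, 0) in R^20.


Non-zero entries: [(2, 12), (4, 12), (8, -5), (9, -7)]
Squares: [144, 144, 25, 49]
||x||_2^2 = sum = 362.

362


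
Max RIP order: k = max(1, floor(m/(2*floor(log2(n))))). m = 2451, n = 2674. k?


floor(log2(2674)) = 11.
2*11 = 22.
m/(2*floor(log2(n))) = 2451/22 ≈ 111.4091.
floor = 111.
k = max(1, 111) = 111.

111


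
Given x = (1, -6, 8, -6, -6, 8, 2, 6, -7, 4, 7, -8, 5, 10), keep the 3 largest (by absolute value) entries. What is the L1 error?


Sorted |x_i| descending: [10, 8, 8, 8, 7, 7, 6, 6, 6, 6, 5, 4, 2, 1]
Keep top 3: [10, 8, 8]
Tail entries: [8, 7, 7, 6, 6, 6, 6, 5, 4, 2, 1]
L1 error = sum of tail = 58.

58


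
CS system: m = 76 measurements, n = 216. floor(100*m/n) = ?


100*m/n = 100*76/216 ≈ 35.1852.
floor = 35.

35


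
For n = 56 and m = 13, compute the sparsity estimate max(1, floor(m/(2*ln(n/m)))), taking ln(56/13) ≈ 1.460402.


n/m = 56/13.
ln(n/m) ≈ 1.460402.
2*ln(n/m) ≈ 2.920804.
m/(2*ln(n/m)) ≈ 13/2.920804 ≈ 4.4508.
floor = 4.
k_max = max(1, 4) = 4.

4
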